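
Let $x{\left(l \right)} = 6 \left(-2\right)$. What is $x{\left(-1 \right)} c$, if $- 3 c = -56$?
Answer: $-224$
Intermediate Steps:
$x{\left(l \right)} = -12$
$c = \frac{56}{3}$ ($c = \left(- \frac{1}{3}\right) \left(-56\right) = \frac{56}{3} \approx 18.667$)
$x{\left(-1 \right)} c = \left(-12\right) \frac{56}{3} = -224$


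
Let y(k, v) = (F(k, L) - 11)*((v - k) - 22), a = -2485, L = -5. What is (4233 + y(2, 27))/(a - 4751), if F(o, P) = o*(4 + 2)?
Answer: -353/603 ≈ -0.58541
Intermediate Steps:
F(o, P) = 6*o (F(o, P) = o*6 = 6*o)
y(k, v) = (-11 + 6*k)*(-22 + v - k) (y(k, v) = (6*k - 11)*((v - k) - 22) = (-11 + 6*k)*(-22 + v - k))
(4233 + y(2, 27))/(a - 4751) = (4233 + (242 - 121*2 - 11*27 - 6*2² + 6*2*27))/(-2485 - 4751) = (4233 + (242 - 242 - 297 - 6*4 + 324))/(-7236) = (4233 + (242 - 242 - 297 - 24 + 324))*(-1/7236) = (4233 + 3)*(-1/7236) = 4236*(-1/7236) = -353/603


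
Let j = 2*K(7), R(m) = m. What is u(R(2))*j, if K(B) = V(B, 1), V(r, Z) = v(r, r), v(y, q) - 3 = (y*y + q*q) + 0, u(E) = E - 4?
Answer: -404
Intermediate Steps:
u(E) = -4 + E
v(y, q) = 3 + q² + y² (v(y, q) = 3 + ((y*y + q*q) + 0) = 3 + ((y² + q²) + 0) = 3 + ((q² + y²) + 0) = 3 + (q² + y²) = 3 + q² + y²)
V(r, Z) = 3 + 2*r² (V(r, Z) = 3 + r² + r² = 3 + 2*r²)
K(B) = 3 + 2*B²
j = 202 (j = 2*(3 + 2*7²) = 2*(3 + 2*49) = 2*(3 + 98) = 2*101 = 202)
u(R(2))*j = (-4 + 2)*202 = -2*202 = -404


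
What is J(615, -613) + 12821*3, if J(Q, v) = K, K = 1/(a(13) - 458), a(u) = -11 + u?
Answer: 17539127/456 ≈ 38463.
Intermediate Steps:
K = -1/456 (K = 1/((-11 + 13) - 458) = 1/(2 - 458) = 1/(-456) = -1/456 ≈ -0.0021930)
J(Q, v) = -1/456
J(615, -613) + 12821*3 = -1/456 + 12821*3 = -1/456 + 38463 = 17539127/456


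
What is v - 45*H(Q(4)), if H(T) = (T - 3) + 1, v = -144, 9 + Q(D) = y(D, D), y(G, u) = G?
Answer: 171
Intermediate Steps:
Q(D) = -9 + D
H(T) = -2 + T (H(T) = (-3 + T) + 1 = -2 + T)
v - 45*H(Q(4)) = -144 - 45*(-2 + (-9 + 4)) = -144 - 45*(-2 - 5) = -144 - 45*(-7) = -144 + 315 = 171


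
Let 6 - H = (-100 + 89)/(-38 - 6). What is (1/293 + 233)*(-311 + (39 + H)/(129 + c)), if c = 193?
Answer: -13667278515/188692 ≈ -72432.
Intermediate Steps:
H = 23/4 (H = 6 - (-100 + 89)/(-38 - 6) = 6 - (-11)/(-44) = 6 - (-11)*(-1)/44 = 6 - 1*1/4 = 6 - 1/4 = 23/4 ≈ 5.7500)
(1/293 + 233)*(-311 + (39 + H)/(129 + c)) = (1/293 + 233)*(-311 + (39 + 23/4)/(129 + 193)) = (1/293 + 233)*(-311 + (179/4)/322) = 68270*(-311 + (179/4)*(1/322))/293 = 68270*(-311 + 179/1288)/293 = (68270/293)*(-400389/1288) = -13667278515/188692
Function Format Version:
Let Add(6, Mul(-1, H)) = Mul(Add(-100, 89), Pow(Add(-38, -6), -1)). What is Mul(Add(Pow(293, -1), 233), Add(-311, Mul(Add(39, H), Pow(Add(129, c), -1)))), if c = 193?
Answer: Rational(-13667278515, 188692) ≈ -72432.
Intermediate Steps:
H = Rational(23, 4) (H = Add(6, Mul(-1, Mul(Add(-100, 89), Pow(Add(-38, -6), -1)))) = Add(6, Mul(-1, Mul(-11, Pow(-44, -1)))) = Add(6, Mul(-1, Mul(-11, Rational(-1, 44)))) = Add(6, Mul(-1, Rational(1, 4))) = Add(6, Rational(-1, 4)) = Rational(23, 4) ≈ 5.7500)
Mul(Add(Pow(293, -1), 233), Add(-311, Mul(Add(39, H), Pow(Add(129, c), -1)))) = Mul(Add(Pow(293, -1), 233), Add(-311, Mul(Add(39, Rational(23, 4)), Pow(Add(129, 193), -1)))) = Mul(Add(Rational(1, 293), 233), Add(-311, Mul(Rational(179, 4), Pow(322, -1)))) = Mul(Rational(68270, 293), Add(-311, Mul(Rational(179, 4), Rational(1, 322)))) = Mul(Rational(68270, 293), Add(-311, Rational(179, 1288))) = Mul(Rational(68270, 293), Rational(-400389, 1288)) = Rational(-13667278515, 188692)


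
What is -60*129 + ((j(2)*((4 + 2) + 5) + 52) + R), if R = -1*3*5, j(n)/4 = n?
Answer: -7615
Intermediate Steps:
j(n) = 4*n
R = -15 (R = -3*5 = -15)
-60*129 + ((j(2)*((4 + 2) + 5) + 52) + R) = -60*129 + (((4*2)*((4 + 2) + 5) + 52) - 15) = -7740 + ((8*(6 + 5) + 52) - 15) = -7740 + ((8*11 + 52) - 15) = -7740 + ((88 + 52) - 15) = -7740 + (140 - 15) = -7740 + 125 = -7615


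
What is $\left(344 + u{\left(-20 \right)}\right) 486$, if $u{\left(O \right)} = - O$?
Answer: $176904$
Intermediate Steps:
$\left(344 + u{\left(-20 \right)}\right) 486 = \left(344 - -20\right) 486 = \left(344 + 20\right) 486 = 364 \cdot 486 = 176904$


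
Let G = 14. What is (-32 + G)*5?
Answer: -90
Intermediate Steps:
(-32 + G)*5 = (-32 + 14)*5 = -18*5 = -90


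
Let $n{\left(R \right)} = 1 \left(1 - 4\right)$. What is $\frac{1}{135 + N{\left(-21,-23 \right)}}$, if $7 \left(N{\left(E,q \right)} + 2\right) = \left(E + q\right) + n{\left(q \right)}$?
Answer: $\frac{7}{884} \approx 0.0079186$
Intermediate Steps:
$n{\left(R \right)} = -3$ ($n{\left(R \right)} = 1 \left(-3\right) = -3$)
$N{\left(E,q \right)} = - \frac{17}{7} + \frac{E}{7} + \frac{q}{7}$ ($N{\left(E,q \right)} = -2 + \frac{\left(E + q\right) - 3}{7} = -2 + \frac{-3 + E + q}{7} = -2 + \left(- \frac{3}{7} + \frac{E}{7} + \frac{q}{7}\right) = - \frac{17}{7} + \frac{E}{7} + \frac{q}{7}$)
$\frac{1}{135 + N{\left(-21,-23 \right)}} = \frac{1}{135 + \left(- \frac{17}{7} + \frac{1}{7} \left(-21\right) + \frac{1}{7} \left(-23\right)\right)} = \frac{1}{135 - \frac{61}{7}} = \frac{1}{\frac{884}{7}} = \frac{7}{884}$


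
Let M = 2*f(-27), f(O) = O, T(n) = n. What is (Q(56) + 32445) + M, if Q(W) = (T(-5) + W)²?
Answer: 34992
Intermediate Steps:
Q(W) = (-5 + W)²
M = -54 (M = 2*(-27) = -54)
(Q(56) + 32445) + M = ((-5 + 56)² + 32445) - 54 = (51² + 32445) - 54 = (2601 + 32445) - 54 = 35046 - 54 = 34992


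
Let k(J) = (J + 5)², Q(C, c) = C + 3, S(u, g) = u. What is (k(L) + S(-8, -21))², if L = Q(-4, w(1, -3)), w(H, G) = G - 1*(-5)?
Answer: 64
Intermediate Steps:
w(H, G) = 5 + G (w(H, G) = G + 5 = 5 + G)
Q(C, c) = 3 + C
L = -1 (L = 3 - 4 = -1)
k(J) = (5 + J)²
(k(L) + S(-8, -21))² = ((5 - 1)² - 8)² = (4² - 8)² = (16 - 8)² = 8² = 64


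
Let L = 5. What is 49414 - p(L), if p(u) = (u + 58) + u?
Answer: 49346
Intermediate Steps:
p(u) = 58 + 2*u (p(u) = (58 + u) + u = 58 + 2*u)
49414 - p(L) = 49414 - (58 + 2*5) = 49414 - (58 + 10) = 49414 - 1*68 = 49414 - 68 = 49346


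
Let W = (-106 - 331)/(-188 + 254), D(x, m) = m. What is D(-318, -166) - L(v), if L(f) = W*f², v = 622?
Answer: 84528676/33 ≈ 2.5615e+6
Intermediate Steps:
W = -437/66 ≈ -6.6212
L(f) = -437*f²/66
D(-318, -166) - L(v) = -166 - (-437)*622²/66 = -166 - (-437)*386884/66 = -166 - 1*(-84534154/33) = -166 + 84534154/33 = 84528676/33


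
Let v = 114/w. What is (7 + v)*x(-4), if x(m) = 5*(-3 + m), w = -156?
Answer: -5705/26 ≈ -219.42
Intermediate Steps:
x(m) = -15 + 5*m
v = -19/26 (v = 114/(-156) = 114*(-1/156) = -19/26 ≈ -0.73077)
(7 + v)*x(-4) = (7 - 19/26)*(-15 + 5*(-4)) = 163*(-15 - 20)/26 = (163/26)*(-35) = -5705/26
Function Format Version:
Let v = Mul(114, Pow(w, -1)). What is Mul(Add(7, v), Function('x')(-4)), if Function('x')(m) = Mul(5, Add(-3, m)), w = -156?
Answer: Rational(-5705, 26) ≈ -219.42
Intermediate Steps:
Function('x')(m) = Add(-15, Mul(5, m))
v = Rational(-19, 26) (v = Mul(114, Pow(-156, -1)) = Mul(114, Rational(-1, 156)) = Rational(-19, 26) ≈ -0.73077)
Mul(Add(7, v), Function('x')(-4)) = Mul(Add(7, Rational(-19, 26)), Add(-15, Mul(5, -4))) = Mul(Rational(163, 26), Add(-15, -20)) = Mul(Rational(163, 26), -35) = Rational(-5705, 26)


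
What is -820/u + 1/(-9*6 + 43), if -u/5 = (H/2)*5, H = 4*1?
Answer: 897/55 ≈ 16.309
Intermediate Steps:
H = 4
u = -50 (u = -5*4/2*5 = -5*4*(1/2)*5 = -10*5 = -5*10 = -50)
-820/u + 1/(-9*6 + 43) = -820/(-50) + 1/(-9*6 + 43) = -820*(-1)/50 + 1/(-54 + 43) = -41*(-2/5) + 1/(-11) = 82/5 - 1/11 = 897/55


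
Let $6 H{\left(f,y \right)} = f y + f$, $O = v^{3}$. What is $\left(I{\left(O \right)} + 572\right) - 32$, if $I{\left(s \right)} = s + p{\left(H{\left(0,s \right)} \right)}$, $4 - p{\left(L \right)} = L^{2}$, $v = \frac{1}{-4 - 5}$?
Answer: $\frac{396575}{729} \approx 544.0$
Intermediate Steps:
$v = - \frac{1}{9}$ ($v = \frac{1}{-9} = - \frac{1}{9} \approx -0.11111$)
$O = - \frac{1}{729}$ ($O = \left(- \frac{1}{9}\right)^{3} = - \frac{1}{729} \approx -0.0013717$)
$H{\left(f,y \right)} = \frac{f}{6} + \frac{f y}{6}$ ($H{\left(f,y \right)} = \frac{f y + f}{6} = \frac{f + f y}{6} = \frac{f}{6} + \frac{f y}{6}$)
$p{\left(L \right)} = 4 - L^{2}$
$I{\left(s \right)} = 4 + s$ ($I{\left(s \right)} = s - \left(-4 + \left(\frac{1}{6} \cdot 0 \left(1 + s\right)\right)^{2}\right) = s + \left(4 - 0^{2}\right) = s + \left(4 - 0\right) = s + \left(4 + 0\right) = s + 4 = 4 + s$)
$\left(I{\left(O \right)} + 572\right) - 32 = \left(\left(4 - \frac{1}{729}\right) + 572\right) - 32 = \left(\frac{2915}{729} + 572\right) - 32 = \frac{419903}{729} - 32 = \frac{396575}{729}$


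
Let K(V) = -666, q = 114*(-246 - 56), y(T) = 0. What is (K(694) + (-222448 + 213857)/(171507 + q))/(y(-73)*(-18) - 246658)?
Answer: 91303205/33811631982 ≈ 0.0027003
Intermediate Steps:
q = -34428 (q = 114*(-302) = -34428)
(K(694) + (-222448 + 213857)/(171507 + q))/(y(-73)*(-18) - 246658) = (-666 + (-222448 + 213857)/(171507 - 34428))/(0*(-18) - 246658) = (-666 - 8591/137079)/(0 - 246658) = (-666 - 8591*1/137079)/(-246658) = (-666 - 8591/137079)*(-1/246658) = -91303205/137079*(-1/246658) = 91303205/33811631982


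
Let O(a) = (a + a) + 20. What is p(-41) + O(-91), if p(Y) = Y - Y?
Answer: -162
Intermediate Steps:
p(Y) = 0
O(a) = 20 + 2*a (O(a) = 2*a + 20 = 20 + 2*a)
p(-41) + O(-91) = 0 + (20 + 2*(-91)) = 0 + (20 - 182) = 0 - 162 = -162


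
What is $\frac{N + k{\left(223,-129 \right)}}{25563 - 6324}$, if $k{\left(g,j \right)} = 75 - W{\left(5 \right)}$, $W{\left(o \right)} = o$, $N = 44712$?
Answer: $\frac{44782}{19239} \approx 2.3277$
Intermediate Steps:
$k{\left(g,j \right)} = 70$ ($k{\left(g,j \right)} = 75 - 5 = 70$)
$\frac{N + k{\left(223,-129 \right)}}{25563 - 6324} = \frac{44712 + 70}{25563 - 6324} = \frac{44782}{19239}$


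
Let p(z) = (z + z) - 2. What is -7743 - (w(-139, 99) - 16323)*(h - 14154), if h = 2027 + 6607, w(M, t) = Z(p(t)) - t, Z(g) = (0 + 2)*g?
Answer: -88493343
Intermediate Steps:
p(z) = -2 + 2*z (p(z) = 2*z - 2 = -2 + 2*z)
Z(g) = 2*g
w(M, t) = -4 + 3*t (w(M, t) = 2*(-2 + 2*t) - t = (-4 + 4*t) - t = -4 + 3*t)
h = 8634
-7743 - (w(-139, 99) - 16323)*(h - 14154) = -7743 - ((-4 + 3*99) - 16323)*(8634 - 14154) = -7743 - ((-4 + 297) - 16323)*(-5520) = -7743 - (293 - 16323)*(-5520) = -7743 - (-16030)*(-5520) = -7743 - 1*88485600 = -7743 - 88485600 = -88493343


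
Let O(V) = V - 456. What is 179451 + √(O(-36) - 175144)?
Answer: 179451 + 2*I*√43909 ≈ 1.7945e+5 + 419.09*I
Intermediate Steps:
O(V) = -456 + V
179451 + √(O(-36) - 175144) = 179451 + √((-456 - 36) - 175144) = 179451 + √(-492 - 175144) = 179451 + √(-175636) = 179451 + 2*I*√43909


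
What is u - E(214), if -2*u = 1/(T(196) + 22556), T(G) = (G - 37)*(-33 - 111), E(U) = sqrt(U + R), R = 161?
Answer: 1/680 - 5*sqrt(15) ≈ -19.363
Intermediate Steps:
E(U) = sqrt(161 + U) (E(U) = sqrt(U + 161) = sqrt(161 + U))
T(G) = 5328 - 144*G (T(G) = (-37 + G)*(-144) = 5328 - 144*G)
u = 1/680 (u = -1/(2*((5328 - 144*196) + 22556)) = -1/(2*((5328 - 28224) + 22556)) = -1/(2*(-22896 + 22556)) = -1/2/(-340) = -1/2*(-1/340) = 1/680 ≈ 0.0014706)
u - E(214) = 1/680 - sqrt(161 + 214) = 1/680 - sqrt(375) = 1/680 - 5*sqrt(15)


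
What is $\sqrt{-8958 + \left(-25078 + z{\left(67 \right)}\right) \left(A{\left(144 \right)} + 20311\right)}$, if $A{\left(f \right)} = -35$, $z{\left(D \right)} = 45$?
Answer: $i \sqrt{507578066} \approx 22530.0 i$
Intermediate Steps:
$\sqrt{-8958 + \left(-25078 + z{\left(67 \right)}\right) \left(A{\left(144 \right)} + 20311\right)} = \sqrt{-8958 + \left(-25078 + 45\right) \left(-35 + 20311\right)} = \sqrt{-8958 - 507569108} = \sqrt{-507578066} = i \sqrt{507578066}$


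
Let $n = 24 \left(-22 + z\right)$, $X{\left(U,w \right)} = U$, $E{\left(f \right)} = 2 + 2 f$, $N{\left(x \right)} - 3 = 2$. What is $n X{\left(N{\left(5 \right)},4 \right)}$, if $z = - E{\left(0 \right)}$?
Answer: $-2880$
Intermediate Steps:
$N{\left(x \right)} = 5$ ($N{\left(x \right)} = 3 + 2 = 5$)
$z = -2$ ($z = - (2 + 2 \cdot 0) = - (2 + 0) = \left(-1\right) 2 = -2$)
$n = -576$ ($n = 24 \left(-22 - 2\right) = 24 \left(-24\right) = -576$)
$n X{\left(N{\left(5 \right)},4 \right)} = \left(-576\right) 5 = -2880$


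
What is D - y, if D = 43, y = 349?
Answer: -306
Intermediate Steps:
D - y = 43 - 1*349 = 43 - 349 = -306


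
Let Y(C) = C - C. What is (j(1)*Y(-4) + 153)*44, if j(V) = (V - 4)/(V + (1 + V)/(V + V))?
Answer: 6732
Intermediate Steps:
Y(C) = 0
j(V) = (-4 + V)/(V + (1 + V)/(2*V)) (j(V) = (-4 + V)/(V + (1 + V)/((2*V))) = (-4 + V)/(V + (1 + V)*(1/(2*V))) = (-4 + V)/(V + (1 + V)/(2*V)))
(j(1)*Y(-4) + 153)*44 = ((2*1*(-4 + 1)/(1 + 1 + 2*1²))*0 + 153)*44 = ((2*1*(-3)/(1 + 1 + 2*1))*0 + 153)*44 = ((2*1*(-3)/(1 + 1 + 2))*0 + 153)*44 = ((2*1*(-3)/4)*0 + 153)*44 = ((2*1*(¼)*(-3))*0 + 153)*44 = (-3/2*0 + 153)*44 = (0 + 153)*44 = 153*44 = 6732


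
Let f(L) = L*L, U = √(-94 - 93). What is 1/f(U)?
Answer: -1/187 ≈ -0.0053476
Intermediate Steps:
U = I*√187 (U = √(-187) = I*√187 ≈ 13.675*I)
f(L) = L²
1/f(U) = 1/((I*√187)²) = 1/(-187) = -1/187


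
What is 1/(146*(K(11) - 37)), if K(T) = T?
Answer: -1/3796 ≈ -0.00026344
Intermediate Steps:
1/(146*(K(11) - 37)) = 1/(146*(11 - 37)) = 1/(146*(-26)) = 1/(-3796) = -1/3796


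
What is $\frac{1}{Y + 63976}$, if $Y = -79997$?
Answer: $- \frac{1}{16021} \approx -6.2418 \cdot 10^{-5}$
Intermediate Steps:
$\frac{1}{Y + 63976} = \frac{1}{-79997 + 63976} = \frac{1}{-16021} = - \frac{1}{16021}$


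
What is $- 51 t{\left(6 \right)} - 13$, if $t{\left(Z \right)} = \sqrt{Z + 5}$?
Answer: $-13 - 51 \sqrt{11} \approx -182.15$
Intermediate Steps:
$t{\left(Z \right)} = \sqrt{5 + Z}$
$- 51 t{\left(6 \right)} - 13 = - 51 \sqrt{5 + 6} - 13 = - 51 \sqrt{11} - 13 = -13 - 51 \sqrt{11}$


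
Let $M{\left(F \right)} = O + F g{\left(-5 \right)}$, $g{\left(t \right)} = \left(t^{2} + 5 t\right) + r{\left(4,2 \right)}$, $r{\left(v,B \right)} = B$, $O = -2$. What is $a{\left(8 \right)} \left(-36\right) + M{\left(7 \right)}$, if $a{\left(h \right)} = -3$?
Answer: $120$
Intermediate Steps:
$g{\left(t \right)} = 2 + t^{2} + 5 t$ ($g{\left(t \right)} = \left(t^{2} + 5 t\right) + 2 = 2 + t^{2} + 5 t$)
$M{\left(F \right)} = -2 + 2 F$ ($M{\left(F \right)} = -2 + F \left(2 + \left(-5\right)^{2} + 5 \left(-5\right)\right) = -2 + F \left(2 + 25 - 25\right) = -2 + F 2 = -2 + 2 F$)
$a{\left(8 \right)} \left(-36\right) + M{\left(7 \right)} = \left(-3\right) \left(-36\right) + \left(-2 + 2 \cdot 7\right) = 108 + \left(-2 + 14\right) = 108 + 12 = 120$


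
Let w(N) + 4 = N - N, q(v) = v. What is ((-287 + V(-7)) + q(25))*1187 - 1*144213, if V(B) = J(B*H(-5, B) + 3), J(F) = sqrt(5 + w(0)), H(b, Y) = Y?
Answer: -454020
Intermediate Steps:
w(N) = -4 (w(N) = -4 + (N - N) = -4 + 0 = -4)
J(F) = 1 (J(F) = sqrt(5 - 4) = sqrt(1) = 1)
V(B) = 1
((-287 + V(-7)) + q(25))*1187 - 1*144213 = ((-287 + 1) + 25)*1187 - 1*144213 = (-286 + 25)*1187 - 144213 = -261*1187 - 144213 = -309807 - 144213 = -454020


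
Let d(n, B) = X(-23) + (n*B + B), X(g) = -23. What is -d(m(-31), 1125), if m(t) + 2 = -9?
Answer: 11273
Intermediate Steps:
m(t) = -11 (m(t) = -2 - 9 = -11)
d(n, B) = -23 + B + B*n (d(n, B) = -23 + (n*B + B) = -23 + (B*n + B) = -23 + (B + B*n) = -23 + B + B*n)
-d(m(-31), 1125) = -(-23 + 1125 + 1125*(-11)) = -(-23 + 1125 - 12375) = -1*(-11273) = 11273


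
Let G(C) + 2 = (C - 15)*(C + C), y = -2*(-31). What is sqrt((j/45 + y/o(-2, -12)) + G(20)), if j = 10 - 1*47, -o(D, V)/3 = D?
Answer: sqrt(46690)/15 ≈ 14.405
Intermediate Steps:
y = 62
G(C) = -2 + 2*C*(-15 + C) (G(C) = -2 + (C - 15)*(C + C) = -2 + (-15 + C)*(2*C) = -2 + 2*C*(-15 + C))
o(D, V) = -3*D
j = -37 (j = 10 - 47 = -37)
sqrt((j/45 + y/o(-2, -12)) + G(20)) = sqrt((-37/45 + 62/((-3*(-2)))) + (-2 - 30*20 + 2*20**2)) = sqrt((-37*1/45 + 62/6) + (-2 - 600 + 2*400)) = sqrt((-37/45 + 62*(1/6)) + (-2 - 600 + 800)) = sqrt((-37/45 + 31/3) + 198) = sqrt(428/45 + 198) = sqrt(9338/45) = sqrt(46690)/15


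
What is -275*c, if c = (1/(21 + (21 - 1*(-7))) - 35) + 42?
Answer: -94600/49 ≈ -1930.6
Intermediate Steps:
c = 344/49 (c = (1/(21 + (21 + 7)) - 35) + 42 = (1/(21 + 28) - 35) + 42 = (1/49 - 35) + 42 = -1714/49 + 42 = 344/49 ≈ 7.0204)
-275*c = -275*344/49 = -94600/49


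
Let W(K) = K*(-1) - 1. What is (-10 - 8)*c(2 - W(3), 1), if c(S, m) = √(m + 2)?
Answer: -18*√3 ≈ -31.177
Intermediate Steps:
W(K) = -1 - K (W(K) = -K - 1 = -1 - K)
c(S, m) = √(2 + m)
(-10 - 8)*c(2 - W(3), 1) = (-10 - 8)*√(2 + 1) = -18*√3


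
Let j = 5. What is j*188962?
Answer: 944810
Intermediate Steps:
j*188962 = 5*188962 = 944810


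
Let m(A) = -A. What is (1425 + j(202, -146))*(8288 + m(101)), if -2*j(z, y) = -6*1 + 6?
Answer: 11666475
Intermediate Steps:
j(z, y) = 0 (j(z, y) = -(-6*1 + 6)/2 = -(-6 + 6)/2 = -½*0 = 0)
(1425 + j(202, -146))*(8288 + m(101)) = (1425 + 0)*(8288 - 1*101) = 1425*(8288 - 101) = 1425*8187 = 11666475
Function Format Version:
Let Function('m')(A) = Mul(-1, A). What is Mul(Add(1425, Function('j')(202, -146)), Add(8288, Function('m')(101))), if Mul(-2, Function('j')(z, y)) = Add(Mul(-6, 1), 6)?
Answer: 11666475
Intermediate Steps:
Function('j')(z, y) = 0 (Function('j')(z, y) = Mul(Rational(-1, 2), Add(Mul(-6, 1), 6)) = Mul(Rational(-1, 2), Add(-6, 6)) = Mul(Rational(-1, 2), 0) = 0)
Mul(Add(1425, Function('j')(202, -146)), Add(8288, Function('m')(101))) = Mul(Add(1425, 0), Add(8288, Mul(-1, 101))) = Mul(1425, Add(8288, -101)) = Mul(1425, 8187) = 11666475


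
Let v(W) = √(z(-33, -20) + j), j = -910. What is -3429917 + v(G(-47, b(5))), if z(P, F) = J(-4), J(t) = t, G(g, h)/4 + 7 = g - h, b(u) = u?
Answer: -3429917 + I*√914 ≈ -3.4299e+6 + 30.232*I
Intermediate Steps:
G(g, h) = -28 - 4*h + 4*g (G(g, h) = -28 + 4*(g - h) = -28 + (-4*h + 4*g) = -28 - 4*h + 4*g)
z(P, F) = -4
v(W) = I*√914 (v(W) = √(-4 - 910) = √(-914) = I*√914)
-3429917 + v(G(-47, b(5))) = -3429917 + I*√914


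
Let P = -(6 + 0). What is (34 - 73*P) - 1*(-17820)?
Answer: 18292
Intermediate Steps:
P = -6 (P = -1*6 = -6)
(34 - 73*P) - 1*(-17820) = (34 - 73*(-6)) - 1*(-17820) = (34 + 438) + 17820 = 472 + 17820 = 18292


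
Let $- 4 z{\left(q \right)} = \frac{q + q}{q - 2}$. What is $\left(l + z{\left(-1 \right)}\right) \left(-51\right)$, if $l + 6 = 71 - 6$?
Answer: $- \frac{6001}{2} \approx -3000.5$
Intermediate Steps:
$z{\left(q \right)} = - \frac{q}{2 \left(-2 + q\right)}$ ($z{\left(q \right)} = - \frac{\left(q + q\right) \frac{1}{q - 2}}{4} = - \frac{2 q \frac{1}{-2 + q}}{4} = - \frac{q}{2 \left(-2 + q\right)}$)
$l = 59$ ($l = -6 + \left(71 - 6\right) = -6 + 65 = 59$)
$\left(l + z{\left(-1 \right)}\right) \left(-51\right) = \left(59 - - \frac{1}{-4 + 2 \left(-1\right)}\right) \left(-51\right) = \left(59 - - \frac{1}{-4 - 2}\right) \left(-51\right) = \left(59 - - \frac{1}{-6}\right) \left(-51\right) = \left(59 - \left(-1\right) \left(- \frac{1}{6}\right)\right) \left(-51\right) = \left(59 - \frac{1}{6}\right) \left(-51\right) = \frac{353}{6} \left(-51\right) = - \frac{6001}{2}$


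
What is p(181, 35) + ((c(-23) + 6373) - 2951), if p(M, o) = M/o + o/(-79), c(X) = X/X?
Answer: 9477669/2765 ≈ 3427.7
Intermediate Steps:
c(X) = 1
p(M, o) = -o/79 + M/o (p(M, o) = M/o + o*(-1/79) = M/o - o/79 = -o/79 + M/o)
p(181, 35) + ((c(-23) + 6373) - 2951) = (-1/79*35 + 181/35) + ((1 + 6373) - 2951) = (-35/79 + 181*(1/35)) + (6374 - 2951) = (-35/79 + 181/35) + 3423 = 13074/2765 + 3423 = 9477669/2765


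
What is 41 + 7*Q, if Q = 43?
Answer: 342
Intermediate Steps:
41 + 7*Q = 41 + 7*43 = 41 + 301 = 342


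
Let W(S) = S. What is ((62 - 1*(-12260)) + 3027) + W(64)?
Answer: 15413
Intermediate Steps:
((62 - 1*(-12260)) + 3027) + W(64) = ((62 - 1*(-12260)) + 3027) + 64 = ((62 + 12260) + 3027) + 64 = (12322 + 3027) + 64 = 15349 + 64 = 15413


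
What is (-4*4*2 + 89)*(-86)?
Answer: -4902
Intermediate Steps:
(-4*4*2 + 89)*(-86) = (-16*2 + 89)*(-86) = (-32 + 89)*(-86) = 57*(-86) = -4902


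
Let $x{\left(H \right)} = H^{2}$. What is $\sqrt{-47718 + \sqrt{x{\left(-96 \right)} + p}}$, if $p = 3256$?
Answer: $\sqrt{-47718 + 2 \sqrt{3118}} \approx 218.19 i$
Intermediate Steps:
$\sqrt{-47718 + \sqrt{x{\left(-96 \right)} + p}} = \sqrt{-47718 + \sqrt{\left(-96\right)^{2} + 3256}} = \sqrt{-47718 + \sqrt{9216 + 3256}} = \sqrt{-47718 + \sqrt{12472}} = \sqrt{-47718 + 2 \sqrt{3118}}$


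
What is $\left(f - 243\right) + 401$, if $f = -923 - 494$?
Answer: $-1259$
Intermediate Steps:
$f = -1417$
$\left(f - 243\right) + 401 = \left(-1417 - 243\right) + 401 = -1660 + 401 = -1259$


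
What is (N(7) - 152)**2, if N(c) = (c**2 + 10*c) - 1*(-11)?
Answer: 484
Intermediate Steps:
N(c) = 11 + c**2 + 10*c (N(c) = (c**2 + 10*c) + 11 = 11 + c**2 + 10*c)
(N(7) - 152)**2 = ((11 + 7**2 + 10*7) - 152)**2 = ((11 + 49 + 70) - 152)**2 = (130 - 152)**2 = (-22)**2 = 484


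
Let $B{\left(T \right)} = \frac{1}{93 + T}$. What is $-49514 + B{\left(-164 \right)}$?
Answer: $- \frac{3515495}{71} \approx -49514.0$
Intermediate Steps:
$-49514 + B{\left(-164 \right)} = -49514 + \frac{1}{93 - 164} = -49514 + \frac{1}{-71} = -49514 - \frac{1}{71} = - \frac{3515495}{71}$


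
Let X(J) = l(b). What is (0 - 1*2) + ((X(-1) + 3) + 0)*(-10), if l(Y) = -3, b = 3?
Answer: -2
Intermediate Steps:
X(J) = -3
(0 - 1*2) + ((X(-1) + 3) + 0)*(-10) = (0 - 1*2) + ((-3 + 3) + 0)*(-10) = (0 - 2) + (0 + 0)*(-10) = -2 + 0*(-10) = -2 + 0 = -2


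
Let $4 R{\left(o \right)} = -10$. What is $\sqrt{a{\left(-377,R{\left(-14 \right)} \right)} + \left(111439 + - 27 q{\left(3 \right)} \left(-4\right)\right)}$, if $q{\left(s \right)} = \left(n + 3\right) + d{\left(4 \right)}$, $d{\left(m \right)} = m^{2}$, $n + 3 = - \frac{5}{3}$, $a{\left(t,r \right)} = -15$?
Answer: $2 \sqrt{28243} \approx 336.11$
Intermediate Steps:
$R{\left(o \right)} = - \frac{5}{2}$ ($R{\left(o \right)} = \frac{1}{4} \left(-10\right) = - \frac{5}{2}$)
$n = - \frac{14}{3}$ ($n = -3 - \frac{5}{3} = - \frac{14}{3} \approx -4.6667$)
$q{\left(s \right)} = \frac{43}{3}$ ($q{\left(s \right)} = \left(- \frac{14}{3} + 3\right) + 4^{2} = - \frac{5}{3} + 16 = \frac{43}{3}$)
$\sqrt{a{\left(-377,R{\left(-14 \right)} \right)} + \left(111439 + - 27 q{\left(3 \right)} \left(-4\right)\right)} = \sqrt{-15 + \left(111439 + \left(-27\right) \frac{43}{3} \left(-4\right)\right)} = \sqrt{-15 + \left(111439 - -1548\right)} = \sqrt{-15 + \left(111439 + 1548\right)} = \sqrt{-15 + 112987} = \sqrt{112972} = 2 \sqrt{28243}$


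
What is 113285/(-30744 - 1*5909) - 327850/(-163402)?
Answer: -3247154760/2994586753 ≈ -1.0843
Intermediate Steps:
113285/(-30744 - 1*5909) - 327850/(-163402) = 113285/(-30744 - 5909) - 327850*(-1/163402) = 113285/(-36653) + 163925/81701 = 113285*(-1/36653) + 163925/81701 = -113285/36653 + 163925/81701 = -3247154760/2994586753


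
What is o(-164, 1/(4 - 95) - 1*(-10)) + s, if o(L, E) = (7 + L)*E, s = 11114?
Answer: 868661/91 ≈ 9545.7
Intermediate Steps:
o(L, E) = E*(7 + L)
o(-164, 1/(4 - 95) - 1*(-10)) + s = (1/(4 - 95) - 1*(-10))*(7 - 164) + 11114 = (1/(-91) + 10)*(-157) + 11114 = (-1/91 + 10)*(-157) + 11114 = (909/91)*(-157) + 11114 = -142713/91 + 11114 = 868661/91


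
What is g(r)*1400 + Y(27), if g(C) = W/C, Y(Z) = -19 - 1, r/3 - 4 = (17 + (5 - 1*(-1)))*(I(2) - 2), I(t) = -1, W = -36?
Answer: 3100/13 ≈ 238.46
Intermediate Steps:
r = -195 (r = 12 + 3*((17 + (5 - 1*(-1)))*(-1 - 2)) = 12 + 3*((17 + (5 + 1))*(-3)) = 12 + 3*((17 + 6)*(-3)) = 12 + 3*(23*(-3)) = 12 + 3*(-69) = 12 - 207 = -195)
Y(Z) = -20
g(C) = -36/C
g(r)*1400 + Y(27) = -36/(-195)*1400 - 20 = -36*(-1/195)*1400 - 20 = (12/65)*1400 - 20 = 3360/13 - 20 = 3100/13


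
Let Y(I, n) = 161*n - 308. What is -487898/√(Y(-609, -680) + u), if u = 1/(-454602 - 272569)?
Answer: 487898*I*√58053442092630079/79834649749 ≈ 1472.5*I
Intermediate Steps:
u = -1/727171 (u = 1/(-727171) = -1/727171 ≈ -1.3752e-6)
Y(I, n) = -308 + 161*n
-487898/√(Y(-609, -680) + u) = -487898/√((-308 + 161*(-680)) - 1/727171) = -487898/√((-308 - 109480) - 1/727171) = -487898/√(-109788 - 1/727171) = -487898*(-I*√58053442092630079/79834649749) = -(-487898)*I*√58053442092630079/79834649749 = 487898*I*√58053442092630079/79834649749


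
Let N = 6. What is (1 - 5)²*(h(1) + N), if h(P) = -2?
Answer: 64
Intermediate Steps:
(1 - 5)²*(h(1) + N) = (1 - 5)²*(-2 + 6) = (-4)²*4 = 16*4 = 64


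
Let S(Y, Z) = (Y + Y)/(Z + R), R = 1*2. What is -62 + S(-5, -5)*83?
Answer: 644/3 ≈ 214.67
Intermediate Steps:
R = 2
S(Y, Z) = 2*Y/(2 + Z) (S(Y, Z) = (Y + Y)/(Z + 2) = (2*Y)/(2 + Z) = 2*Y/(2 + Z))
-62 + S(-5, -5)*83 = -62 + (2*(-5)/(2 - 5))*83 = -62 + (2*(-5)/(-3))*83 = -62 + (2*(-5)*(-1/3))*83 = -62 + (10/3)*83 = -62 + 830/3 = 644/3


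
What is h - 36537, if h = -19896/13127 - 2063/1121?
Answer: -537704748496/14715367 ≈ -36540.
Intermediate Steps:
h = -49384417/14715367 (h = -19896*1/13127 - 2063*1/1121 = -19896/13127 - 2063/1121 = -49384417/14715367 ≈ -3.3560)
h - 36537 = -49384417/14715367 - 36537 = -537704748496/14715367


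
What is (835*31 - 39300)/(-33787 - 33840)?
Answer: 13415/67627 ≈ 0.19837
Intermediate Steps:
(835*31 - 39300)/(-33787 - 33840) = (25885 - 39300)/(-67627) = -13415*(-1/67627) = 13415/67627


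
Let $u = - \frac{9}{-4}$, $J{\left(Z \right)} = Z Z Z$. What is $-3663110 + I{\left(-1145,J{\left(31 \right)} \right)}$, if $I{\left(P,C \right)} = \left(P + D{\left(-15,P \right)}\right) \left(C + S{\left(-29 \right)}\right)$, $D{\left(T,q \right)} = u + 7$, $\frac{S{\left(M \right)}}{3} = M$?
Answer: $-37399428$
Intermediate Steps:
$J{\left(Z \right)} = Z^{3}$ ($J{\left(Z \right)} = Z^{2} Z = Z^{3}$)
$S{\left(M \right)} = 3 M$
$u = \frac{9}{4}$ ($u = \left(-9\right) \left(- \frac{1}{4}\right) = \frac{9}{4} \approx 2.25$)
$D{\left(T,q \right)} = \frac{37}{4}$ ($D{\left(T,q \right)} = \frac{9}{4} + 7 = \frac{37}{4}$)
$I{\left(P,C \right)} = \left(-87 + C\right) \left(\frac{37}{4} + P\right)$ ($I{\left(P,C \right)} = \left(P + \frac{37}{4}\right) \left(C + 3 \left(-29\right)\right) = \left(\frac{37}{4} + P\right) \left(C - 87\right) = \left(\frac{37}{4} + P\right) \left(-87 + C\right) = \left(-87 + C\right) \left(\frac{37}{4} + P\right)$)
$-3663110 + I{\left(-1145,J{\left(31 \right)} \right)} = -3663110 + \left(- \frac{3219}{4} - -99615 + \frac{37 \cdot 31^{3}}{4} + 31^{3} \left(-1145\right)\right) = -3663110 + \left(- \frac{3219}{4} + 99615 + \frac{37}{4} \cdot 29791 + 29791 \left(-1145\right)\right) = -3663110 + \left(- \frac{3219}{4} + 99615 + \frac{1102267}{4} - 34110695\right) = -3663110 - 33736318 = -37399428$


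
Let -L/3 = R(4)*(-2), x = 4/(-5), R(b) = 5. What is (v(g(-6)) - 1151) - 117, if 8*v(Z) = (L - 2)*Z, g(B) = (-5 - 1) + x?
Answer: -6459/5 ≈ -1291.8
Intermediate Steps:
x = -⅘ (x = 4*(-⅕) = -⅘ ≈ -0.80000)
L = 30 (L = -15*(-2) = -3*(-10) = 30)
g(B) = -34/5 (g(B) = (-5 - 1) - ⅘ = -6 - ⅘ = -34/5)
v(Z) = 7*Z/2 (v(Z) = ((30 - 2)*Z)/8 = (28*Z)/8 = 7*Z/2)
(v(g(-6)) - 1151) - 117 = ((7/2)*(-34/5) - 1151) - 117 = (-119/5 - 1151) - 117 = -5874/5 - 117 = -6459/5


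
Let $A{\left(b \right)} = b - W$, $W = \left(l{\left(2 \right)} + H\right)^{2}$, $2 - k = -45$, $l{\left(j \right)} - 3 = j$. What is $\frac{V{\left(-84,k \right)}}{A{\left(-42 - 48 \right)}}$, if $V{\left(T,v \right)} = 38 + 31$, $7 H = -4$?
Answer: $- \frac{3381}{5371} \approx -0.62949$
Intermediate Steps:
$l{\left(j \right)} = 3 + j$
$H = - \frac{4}{7}$ ($H = \frac{1}{7} \left(-4\right) = - \frac{4}{7} \approx -0.57143$)
$k = 47$ ($k = 2 - -45 = 2 + 45 = 47$)
$W = \frac{961}{49}$ ($W = \left(\left(3 + 2\right) - \frac{4}{7}\right)^{2} = \left(5 - \frac{4}{7}\right)^{2} = \left(\frac{31}{7}\right)^{2} = \frac{961}{49} \approx 19.612$)
$V{\left(T,v \right)} = 69$
$A{\left(b \right)} = - \frac{961}{49} + b$ ($A{\left(b \right)} = b - \frac{961}{49} = - \frac{961}{49} + b$)
$\frac{V{\left(-84,k \right)}}{A{\left(-42 - 48 \right)}} = \frac{69}{- \frac{961}{49} - 90} = \frac{69}{- \frac{5371}{49}} = 69 \left(- \frac{49}{5371}\right) = - \frac{3381}{5371}$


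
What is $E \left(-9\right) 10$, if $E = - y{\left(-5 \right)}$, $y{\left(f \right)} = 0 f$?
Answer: $0$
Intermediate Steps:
$y{\left(f \right)} = 0$
$E = 0$ ($E = \left(-1\right) 0 = 0$)
$E \left(-9\right) 10 = 0 \left(-9\right) 10 = 0 \cdot 10 = 0$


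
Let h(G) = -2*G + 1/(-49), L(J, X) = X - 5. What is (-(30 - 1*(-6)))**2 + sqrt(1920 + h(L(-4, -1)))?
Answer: 1296 + sqrt(94667)/7 ≈ 1340.0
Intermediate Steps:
L(J, X) = -5 + X
h(G) = -1/49 - 2*G (h(G) = -2*G - 1/49 = -1/49 - 2*G)
(-(30 - 1*(-6)))**2 + sqrt(1920 + h(L(-4, -1))) = (-(30 - 1*(-6)))**2 + sqrt(1920 + (-1/49 - 2*(-5 - 1))) = (-(30 + 6))**2 + sqrt(1920 + (-1/49 - 2*(-6))) = (-1*36)**2 + sqrt(1920 + (-1/49 + 12)) = (-36)**2 + sqrt(1920 + 587/49) = 1296 + sqrt(94667/49) = 1296 + sqrt(94667)/7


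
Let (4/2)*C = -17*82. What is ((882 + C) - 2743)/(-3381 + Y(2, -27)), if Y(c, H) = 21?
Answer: 1279/1680 ≈ 0.76131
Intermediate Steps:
C = -697 (C = (-17*82)/2 = (1/2)*(-1394) = -697)
((882 + C) - 2743)/(-3381 + Y(2, -27)) = ((882 - 697) - 2743)/(-3381 + 21) = (185 - 2743)/(-3360) = -2558*(-1/3360) = 1279/1680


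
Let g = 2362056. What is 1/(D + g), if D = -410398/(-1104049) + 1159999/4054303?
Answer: 75866935133/179201999240540203 ≈ 4.2336e-7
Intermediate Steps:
D = 49908026755/75866935133 (D = -410398*(-1/1104049) + 1159999*(1/4054303) = 410398/1104049 + 19661/68717 = 49908026755/75866935133 ≈ 0.65784)
1/(D + g) = 1/(49908026755/75866935133 + 2362056) = 1/(179201999240540203/75866935133) = 75866935133/179201999240540203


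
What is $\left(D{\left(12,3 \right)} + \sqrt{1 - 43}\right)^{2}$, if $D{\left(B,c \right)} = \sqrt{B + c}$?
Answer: $-27 + 6 i \sqrt{70} \approx -27.0 + 50.2 i$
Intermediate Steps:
$\left(D{\left(12,3 \right)} + \sqrt{1 - 43}\right)^{2} = \left(\sqrt{12 + 3} + \sqrt{1 - 43}\right)^{2} = \left(\sqrt{15} + \sqrt{-42}\right)^{2} = \left(\sqrt{15} + i \sqrt{42}\right)^{2}$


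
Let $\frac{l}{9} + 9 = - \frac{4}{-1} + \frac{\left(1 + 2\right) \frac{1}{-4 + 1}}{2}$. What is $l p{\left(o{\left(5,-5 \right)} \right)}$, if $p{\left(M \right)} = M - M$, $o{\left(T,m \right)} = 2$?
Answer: $0$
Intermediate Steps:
$p{\left(M \right)} = 0$
$l = - \frac{99}{2}$ ($l = -81 + 9 \left(- \frac{4}{-1} + \frac{\left(1 + 2\right) \frac{1}{-4 + 1}}{2}\right) = -81 + 9 \left(\left(-4\right) \left(-1\right) + \frac{3}{-3} \cdot \frac{1}{2}\right) = -81 + 9 \left(4 + 3 \left(- \frac{1}{3}\right) \frac{1}{2}\right) = -81 + 9 \left(4 - \frac{1}{2}\right) = -81 + 9 \cdot \frac{7}{2} = -81 + \frac{63}{2} = - \frac{99}{2} \approx -49.5$)
$l p{\left(o{\left(5,-5 \right)} \right)} = \left(- \frac{99}{2}\right) 0 = 0$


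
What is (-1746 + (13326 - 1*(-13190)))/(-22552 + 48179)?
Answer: 24770/25627 ≈ 0.96656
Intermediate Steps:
(-1746 + (13326 - 1*(-13190)))/(-22552 + 48179) = (-1746 + (13326 + 13190))/25627 = (-1746 + 26516)*(1/25627) = 24770*(1/25627) = 24770/25627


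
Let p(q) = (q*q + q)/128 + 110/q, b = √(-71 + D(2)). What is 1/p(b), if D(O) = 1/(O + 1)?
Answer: -1078656/331786655 + 2017344*I*√159/331786655 ≈ -0.0032511 + 0.076669*I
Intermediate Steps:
D(O) = 1/(1 + O)
b = 2*I*√159/3 (b = √(-71 + 1/(1 + 2)) = √(-71 + 1/3) = √(-71 + ⅓) = √(-212/3) = 2*I*√159/3 ≈ 8.4063*I)
p(q) = 110/q + q/128 + q²/128 (p(q) = (q² + q)*(1/128) + 110/q = (q + q²)*(1/128) + 110/q = (q/128 + q²/128) + 110/q = 110/q + q/128 + q²/128)
1/p(b) = 1/((14080 + (2*I*√159/3)²*(1 + 2*I*√159/3))/(128*((2*I*√159/3)))) = 1/((-I*√159/106)*(14080 - 212*(1 + 2*I*√159/3)/3)/128) = 1/((-I*√159/106)*(14080 + (-212/3 - 424*I*√159/9))/128) = 1/((-I*√159/106)*(42028/3 - 424*I*√159/9)/128) = 1/(-I*√159*(42028/3 - 424*I*√159/9)/13568) = 256*I*√159/(3*(42028/3 - 424*I*√159/9))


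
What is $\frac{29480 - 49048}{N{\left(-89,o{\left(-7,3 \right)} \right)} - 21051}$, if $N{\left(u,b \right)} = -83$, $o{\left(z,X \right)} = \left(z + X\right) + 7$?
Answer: $\frac{9784}{10567} \approx 0.9259$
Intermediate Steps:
$o{\left(z,X \right)} = 7 + X + z$ ($o{\left(z,X \right)} = \left(X + z\right) + 7 = 7 + X + z$)
$\frac{29480 - 49048}{N{\left(-89,o{\left(-7,3 \right)} \right)} - 21051} = \frac{29480 - 49048}{-83 - 21051} = - \frac{19568}{-21134} = \left(-19568\right) \left(- \frac{1}{21134}\right) = \frac{9784}{10567}$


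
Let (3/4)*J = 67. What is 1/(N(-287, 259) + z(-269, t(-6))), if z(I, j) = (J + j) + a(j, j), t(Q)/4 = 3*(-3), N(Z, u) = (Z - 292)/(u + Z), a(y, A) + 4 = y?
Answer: 84/2857 ≈ 0.029401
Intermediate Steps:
a(y, A) = -4 + y
J = 268/3 (J = (4/3)*67 = 268/3 ≈ 89.333)
N(Z, u) = (-292 + Z)/(Z + u)
t(Q) = -36 (t(Q) = 4*(3*(-3)) = 4*(-9) = -36)
z(I, j) = 256/3 + 2*j (z(I, j) = (268/3 + j) + (-4 + j) = 256/3 + 2*j)
1/(N(-287, 259) + z(-269, t(-6))) = 1/((-292 - 287)/(-287 + 259) + (256/3 + 2*(-36))) = 1/(-579/(-28) + (256/3 - 72)) = 1/(-1/28*(-579) + 40/3) = 1/(579/28 + 40/3) = 1/(2857/84) = 84/2857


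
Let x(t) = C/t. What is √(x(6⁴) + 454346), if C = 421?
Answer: √588832837/36 ≈ 674.05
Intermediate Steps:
x(t) = 421/t
√(x(6⁴) + 454346) = √(421/(6⁴) + 454346) = √(421/1296 + 454346) = √(588832837/1296) = √588832837/36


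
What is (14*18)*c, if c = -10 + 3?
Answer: -1764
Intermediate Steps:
c = -7
(14*18)*c = (14*18)*(-7) = 252*(-7) = -1764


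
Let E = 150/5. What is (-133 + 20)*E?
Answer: -3390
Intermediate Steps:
E = 30 (E = 150*(⅕) = 30)
(-133 + 20)*E = (-133 + 20)*30 = -113*30 = -3390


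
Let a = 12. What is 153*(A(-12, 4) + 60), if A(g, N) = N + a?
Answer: 11628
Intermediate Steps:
A(g, N) = 12 + N (A(g, N) = N + 12 = 12 + N)
153*(A(-12, 4) + 60) = 153*((12 + 4) + 60) = 153*(16 + 60) = 153*76 = 11628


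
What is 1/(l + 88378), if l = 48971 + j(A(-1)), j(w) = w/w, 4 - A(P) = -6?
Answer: 1/137350 ≈ 7.2807e-6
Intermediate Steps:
A(P) = 10 (A(P) = 4 - 1*(-6) = 4 + 6 = 10)
j(w) = 1
l = 48972 (l = 48971 + 1 = 48972)
1/(l + 88378) = 1/(48972 + 88378) = 1/137350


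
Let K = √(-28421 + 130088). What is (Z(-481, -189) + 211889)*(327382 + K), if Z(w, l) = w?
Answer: 69211173856 + 211408*√101667 ≈ 6.9279e+10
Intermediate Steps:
K = √101667 ≈ 318.85
(Z(-481, -189) + 211889)*(327382 + K) = (-481 + 211889)*(327382 + √101667) = 211408*(327382 + √101667) = 69211173856 + 211408*√101667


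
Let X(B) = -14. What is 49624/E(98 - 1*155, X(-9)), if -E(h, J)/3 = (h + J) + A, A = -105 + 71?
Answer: 49624/315 ≈ 157.54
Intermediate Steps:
A = -34
E(h, J) = 102 - 3*J - 3*h (E(h, J) = -3*((h + J) - 34) = -3*((J + h) - 34) = -3*(-34 + J + h) = 102 - 3*J - 3*h)
49624/E(98 - 1*155, X(-9)) = 49624/(102 - 3*(-14) - 3*(98 - 1*155)) = 49624/(102 + 42 - 3*(98 - 155)) = 49624/(102 + 42 - 3*(-57)) = 49624/(102 + 42 + 171) = 49624/315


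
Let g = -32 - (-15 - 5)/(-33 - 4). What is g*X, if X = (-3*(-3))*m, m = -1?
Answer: 10836/37 ≈ 292.86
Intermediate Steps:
g = -1204/37 (g = -32 - (-20)/(-37) = -32 - (-20)*(-1)/37 = -32 - 1*20/37 = -32 - 20/37 = -1204/37 ≈ -32.541)
X = -9 (X = -3*(-3)*(-1) = 9*(-1) = -9)
g*X = -1204/37*(-9) = 10836/37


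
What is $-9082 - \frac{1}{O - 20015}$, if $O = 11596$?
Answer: $- \frac{76461357}{8419} \approx -9082.0$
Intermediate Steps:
$-9082 - \frac{1}{O - 20015} = -9082 - \frac{1}{11596 - 20015} = -9082 - \frac{1}{-8419} = -9082 - - \frac{1}{8419} = -9082 + \frac{1}{8419} = - \frac{76461357}{8419}$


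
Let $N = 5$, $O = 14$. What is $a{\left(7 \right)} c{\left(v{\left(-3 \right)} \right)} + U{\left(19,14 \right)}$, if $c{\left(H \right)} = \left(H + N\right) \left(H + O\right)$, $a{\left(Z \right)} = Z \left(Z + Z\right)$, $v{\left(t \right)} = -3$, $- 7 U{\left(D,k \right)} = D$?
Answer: $\frac{15073}{7} \approx 2153.3$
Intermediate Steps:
$U{\left(D,k \right)} = - \frac{D}{7}$
$a{\left(Z \right)} = 2 Z^{2}$ ($a{\left(Z \right)} = Z 2 Z = 2 Z^{2}$)
$c{\left(H \right)} = \left(5 + H\right) \left(14 + H\right)$ ($c{\left(H \right)} = \left(H + 5\right) \left(H + 14\right) = \left(5 + H\right) \left(14 + H\right)$)
$a{\left(7 \right)} c{\left(v{\left(-3 \right)} \right)} + U{\left(19,14 \right)} = 2 \cdot 7^{2} \left(70 + \left(-3\right)^{2} + 19 \left(-3\right)\right) - \frac{19}{7} = 2 \cdot 49 \left(70 + 9 - 57\right) - \frac{19}{7} = 98 \cdot 22 - \frac{19}{7} = 2156 - \frac{19}{7} = \frac{15073}{7}$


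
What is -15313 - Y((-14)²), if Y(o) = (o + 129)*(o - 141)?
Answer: -33188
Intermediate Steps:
Y(o) = (-141 + o)*(129 + o) (Y(o) = (129 + o)*(-141 + o) = (-141 + o)*(129 + o))
-15313 - Y((-14)²) = -15313 - (-18189 + ((-14)²)² - 12*(-14)²) = -15313 - (-18189 + 196² - 12*196) = -15313 - (-18189 + 38416 - 2352) = -15313 - 1*17875 = -15313 - 17875 = -33188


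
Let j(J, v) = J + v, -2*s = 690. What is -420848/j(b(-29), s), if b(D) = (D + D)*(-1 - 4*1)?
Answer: 420848/55 ≈ 7651.8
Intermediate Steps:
s = -345 (s = -1/2*690 = -345)
b(D) = -10*D (b(D) = (2*D)*(-1 - 4) = (2*D)*(-5) = -10*D)
-420848/j(b(-29), s) = -420848/(-10*(-29) - 345) = -420848/(290 - 345) = -420848/(-55) = -420848*(-1/55) = 420848/55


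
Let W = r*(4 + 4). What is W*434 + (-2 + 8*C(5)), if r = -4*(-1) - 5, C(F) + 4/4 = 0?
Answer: -3482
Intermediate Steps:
C(F) = -1 (C(F) = -1 + 0 = -1)
r = -1 (r = 4 - 5 = -1)
W = -8 (W = -(4 + 4) = -1*8 = -8)
W*434 + (-2 + 8*C(5)) = -8*434 + (-2 + 8*(-1)) = -3472 + (-2 - 8) = -3472 - 10 = -3482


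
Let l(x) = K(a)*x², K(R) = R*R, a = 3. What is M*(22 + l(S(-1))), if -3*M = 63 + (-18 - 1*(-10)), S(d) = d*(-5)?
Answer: -13585/3 ≈ -4528.3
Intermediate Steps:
S(d) = -5*d
K(R) = R²
M = -55/3 (M = -(63 + (-18 - 1*(-10)))/3 = -(63 + (-18 + 10))/3 = -(63 - 8)/3 = -⅓*55 = -55/3 ≈ -18.333)
l(x) = 9*x² (l(x) = 3²*x² = 9*x²)
M*(22 + l(S(-1))) = -55*(22 + 9*(-5*(-1))²)/3 = -55*(22 + 9*5²)/3 = -55*(22 + 9*25)/3 = -55*(22 + 225)/3 = -55/3*247 = -13585/3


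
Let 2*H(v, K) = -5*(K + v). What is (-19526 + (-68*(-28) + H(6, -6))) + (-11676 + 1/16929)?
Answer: -495985841/16929 ≈ -29298.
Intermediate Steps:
H(v, K) = -5*K/2 - 5*v/2 (H(v, K) = (-5*(K + v))/2 = (-5*K - 5*v)/2 = -5*K/2 - 5*v/2)
(-19526 + (-68*(-28) + H(6, -6))) + (-11676 + 1/16929) = (-19526 + (-68*(-28) + (-5/2*(-6) - 5/2*6))) + (-11676 + 1/16929) = (-19526 + (1904 + (15 - 15))) + (-11676 + 1/16929) = (-19526 + (1904 + 0)) - 197663003/16929 = (-19526 + 1904) - 197663003/16929 = -17622 - 197663003/16929 = -495985841/16929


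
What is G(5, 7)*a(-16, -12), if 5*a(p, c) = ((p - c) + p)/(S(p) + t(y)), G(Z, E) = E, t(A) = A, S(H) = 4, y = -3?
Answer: -28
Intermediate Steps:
a(p, c) = -c/5 + 2*p/5 (a(p, c) = (((p - c) + p)/(4 - 3))/5 = ((-c + 2*p)/1)/5 = ((-c + 2*p)*1)/5 = (-c + 2*p)/5 = -c/5 + 2*p/5)
G(5, 7)*a(-16, -12) = 7*(-⅕*(-12) + (⅖)*(-16)) = 7*(12/5 - 32/5) = 7*(-4) = -28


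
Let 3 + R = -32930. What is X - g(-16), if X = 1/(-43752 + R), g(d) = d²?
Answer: -19631361/76685 ≈ -256.00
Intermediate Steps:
R = -32933 (R = -3 - 32930 = -32933)
X = -1/76685 (X = 1/(-43752 - 32933) = 1/(-76685) = -1/76685 ≈ -1.3040e-5)
X - g(-16) = -1/76685 - 1*(-16)² = -1/76685 - 1*256 = -1/76685 - 256 = -19631361/76685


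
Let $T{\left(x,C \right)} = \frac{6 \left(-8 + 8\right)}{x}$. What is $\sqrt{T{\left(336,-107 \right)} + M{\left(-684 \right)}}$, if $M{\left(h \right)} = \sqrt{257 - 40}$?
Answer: $\sqrt[4]{217} \approx 3.8381$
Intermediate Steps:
$T{\left(x,C \right)} = 0$ ($T{\left(x,C \right)} = \frac{6 \cdot 0}{x} = \frac{0}{x} = 0$)
$M{\left(h \right)} = \sqrt{217}$
$\sqrt{T{\left(336,-107 \right)} + M{\left(-684 \right)}} = \sqrt{0 + \sqrt{217}} = \sqrt{\sqrt{217}} = \sqrt[4]{217}$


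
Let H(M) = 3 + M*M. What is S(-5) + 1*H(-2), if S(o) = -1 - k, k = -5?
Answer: 11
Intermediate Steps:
S(o) = 4 (S(o) = -1 - 1*(-5) = -1 + 5 = 4)
H(M) = 3 + M**2
S(-5) + 1*H(-2) = 4 + 1*(3 + (-2)**2) = 4 + 1*(3 + 4) = 4 + 1*7 = 4 + 7 = 11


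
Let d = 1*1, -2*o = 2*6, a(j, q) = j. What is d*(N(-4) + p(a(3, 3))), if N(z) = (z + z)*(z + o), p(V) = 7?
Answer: 87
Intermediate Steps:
o = -6 ≈ -6.0000
N(z) = 2*z*(-6 + z) (N(z) = (z + z)*(z - 6) = (2*z)*(-6 + z) = 2*z*(-6 + z))
d = 1
d*(N(-4) + p(a(3, 3))) = 1*(2*(-4)*(-6 - 4) + 7) = 1*(2*(-4)*(-10) + 7) = 1*(80 + 7) = 1*87 = 87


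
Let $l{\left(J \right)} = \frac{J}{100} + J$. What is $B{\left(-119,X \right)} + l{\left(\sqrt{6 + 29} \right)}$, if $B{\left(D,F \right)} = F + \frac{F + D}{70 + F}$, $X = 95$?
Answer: $\frac{5217}{55} + \frac{101 \sqrt{35}}{100} \approx 100.83$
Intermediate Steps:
$B{\left(D,F \right)} = F + \frac{D + F}{70 + F}$
$l{\left(J \right)} = \frac{101 J}{100}$ ($l{\left(J \right)} = J \frac{1}{100} + J = \frac{J}{100} + J = \frac{101 J}{100}$)
$B{\left(-119,X \right)} + l{\left(\sqrt{6 + 29} \right)} = \frac{-119 + 95^{2} + 71 \cdot 95}{70 + 95} + \frac{101 \sqrt{6 + 29}}{100} = \frac{-119 + 9025 + 6745}{165} + \frac{101 \sqrt{35}}{100} = \frac{1}{165} \cdot 15651 + \frac{101 \sqrt{35}}{100} = \frac{5217}{55} + \frac{101 \sqrt{35}}{100}$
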